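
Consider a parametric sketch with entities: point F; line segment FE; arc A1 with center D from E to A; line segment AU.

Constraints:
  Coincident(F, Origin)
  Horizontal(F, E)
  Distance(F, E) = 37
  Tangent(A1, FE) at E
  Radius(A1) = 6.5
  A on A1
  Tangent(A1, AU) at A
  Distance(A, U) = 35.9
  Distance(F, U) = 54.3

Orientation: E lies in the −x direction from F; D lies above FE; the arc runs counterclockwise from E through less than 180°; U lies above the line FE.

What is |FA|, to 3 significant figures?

31.3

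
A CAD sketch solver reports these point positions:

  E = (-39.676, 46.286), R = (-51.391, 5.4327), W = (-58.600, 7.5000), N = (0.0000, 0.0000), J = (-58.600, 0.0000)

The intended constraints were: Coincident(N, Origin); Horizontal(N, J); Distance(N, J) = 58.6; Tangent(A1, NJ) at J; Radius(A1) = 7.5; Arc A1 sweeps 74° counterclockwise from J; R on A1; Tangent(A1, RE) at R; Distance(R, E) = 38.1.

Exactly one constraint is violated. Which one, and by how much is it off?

Distance(R, E) = 38.1 — off by 4.40.

N = (0.00, 0.00) ✓; N.y = 0.00, J.y = 0.00 ✓; |NJ| = 58.60 ✓; ∠(WJ, JN) = 90.00° ✓; |WJ| = 7.500 ✓; bearing(W→R) − bearing(W→J) = 74.00° ✓; |WR| = 7.500 ✓; ∠(WR, RE) = 90.00° ✓; |RE| = 42.50 ✗.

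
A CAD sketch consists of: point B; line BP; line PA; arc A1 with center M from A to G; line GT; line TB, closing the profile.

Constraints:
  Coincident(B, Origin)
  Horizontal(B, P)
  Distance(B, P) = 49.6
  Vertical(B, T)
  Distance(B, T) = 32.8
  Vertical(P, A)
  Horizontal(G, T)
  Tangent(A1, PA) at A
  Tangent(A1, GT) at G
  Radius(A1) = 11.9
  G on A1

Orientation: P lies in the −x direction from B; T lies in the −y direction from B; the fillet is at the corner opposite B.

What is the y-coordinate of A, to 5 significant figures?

-20.900

The virtual corner opposite B is at (-49.600, -32.800). A1 meets PA tangentially, so MA is at right angles to PA and tangency of A1 to GT means the radius MG is perpendicular to GT, with radius 11.9, so the center M sits 11.9 in from both sides at M = (-37.700, -20.900). That places the tangent points at A = (-49.600, -20.900) on PA and G = (-37.700, -32.800) on GT. So A.y = -20.900.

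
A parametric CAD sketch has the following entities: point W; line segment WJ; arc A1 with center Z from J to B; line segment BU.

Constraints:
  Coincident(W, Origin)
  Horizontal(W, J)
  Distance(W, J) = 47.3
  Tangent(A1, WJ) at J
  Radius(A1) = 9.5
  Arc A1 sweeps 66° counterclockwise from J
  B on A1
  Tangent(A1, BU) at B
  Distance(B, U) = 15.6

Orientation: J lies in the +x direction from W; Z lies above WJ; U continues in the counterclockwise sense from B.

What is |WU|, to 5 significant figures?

65.420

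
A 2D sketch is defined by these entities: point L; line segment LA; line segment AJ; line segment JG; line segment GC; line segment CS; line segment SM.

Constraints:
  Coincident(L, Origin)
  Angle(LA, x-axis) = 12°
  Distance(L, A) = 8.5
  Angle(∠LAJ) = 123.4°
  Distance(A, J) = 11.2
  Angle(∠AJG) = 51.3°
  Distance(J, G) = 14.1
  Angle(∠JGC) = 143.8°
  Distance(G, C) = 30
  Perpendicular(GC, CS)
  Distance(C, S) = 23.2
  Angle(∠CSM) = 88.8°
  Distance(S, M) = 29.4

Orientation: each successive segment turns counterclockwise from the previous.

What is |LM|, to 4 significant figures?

17.75

The perpendicularity gives CS at right angles to GC, so CS runs at -36.50°; with |CS| = 23.2, S = (-0.2565, -29.91). ∠CSM = 88.8° gives SM at 54.70° from the x-axis; with |SM| = 29.4, M = (16.73, -5.919). Then |LM| = |M − L| = 17.75.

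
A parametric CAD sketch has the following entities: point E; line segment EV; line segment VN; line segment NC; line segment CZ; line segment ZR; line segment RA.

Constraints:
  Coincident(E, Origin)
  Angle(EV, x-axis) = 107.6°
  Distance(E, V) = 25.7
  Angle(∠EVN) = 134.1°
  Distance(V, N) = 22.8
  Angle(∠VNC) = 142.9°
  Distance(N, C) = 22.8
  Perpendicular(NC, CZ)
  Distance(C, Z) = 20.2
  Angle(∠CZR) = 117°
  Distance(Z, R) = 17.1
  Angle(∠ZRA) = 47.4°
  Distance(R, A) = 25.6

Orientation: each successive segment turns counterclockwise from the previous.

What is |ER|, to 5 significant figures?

31.012

E is at the origin; EV runs at 107.6° with length 25.7, so V = (-7.7709, 24.497). ∠EVN = 134.1° gives VN at 153.50° from the x-axis; with |VN| = 22.8, N = (-28.175, 34.670). ∠VNC = 142.9° gives NC at -169.40° from the x-axis; with |NC| = 22.8, C = (-50.586, 30.476). The perpendicularity gives CZ at right angles to NC, so CZ runs at -79.400°; with |CZ| = 20.2, Z = (-46.871, 10.621). ∠CZR = 117.0° gives ZR at -16.400° from the x-axis; with |ZR| = 17.1, R = (-30.466, 5.7929). Then |ER| = |R − E| = 31.012.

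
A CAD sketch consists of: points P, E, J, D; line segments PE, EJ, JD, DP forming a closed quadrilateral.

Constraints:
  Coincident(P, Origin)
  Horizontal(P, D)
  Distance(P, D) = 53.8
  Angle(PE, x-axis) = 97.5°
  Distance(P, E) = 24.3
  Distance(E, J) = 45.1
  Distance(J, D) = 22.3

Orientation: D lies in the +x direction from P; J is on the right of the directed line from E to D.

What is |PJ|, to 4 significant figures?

32.19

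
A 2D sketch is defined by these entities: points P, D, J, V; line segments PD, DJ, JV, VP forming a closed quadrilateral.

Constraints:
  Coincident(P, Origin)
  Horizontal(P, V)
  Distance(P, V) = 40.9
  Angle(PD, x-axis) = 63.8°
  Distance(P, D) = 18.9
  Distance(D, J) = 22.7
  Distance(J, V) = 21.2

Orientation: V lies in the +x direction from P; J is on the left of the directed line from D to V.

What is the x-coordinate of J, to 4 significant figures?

30.97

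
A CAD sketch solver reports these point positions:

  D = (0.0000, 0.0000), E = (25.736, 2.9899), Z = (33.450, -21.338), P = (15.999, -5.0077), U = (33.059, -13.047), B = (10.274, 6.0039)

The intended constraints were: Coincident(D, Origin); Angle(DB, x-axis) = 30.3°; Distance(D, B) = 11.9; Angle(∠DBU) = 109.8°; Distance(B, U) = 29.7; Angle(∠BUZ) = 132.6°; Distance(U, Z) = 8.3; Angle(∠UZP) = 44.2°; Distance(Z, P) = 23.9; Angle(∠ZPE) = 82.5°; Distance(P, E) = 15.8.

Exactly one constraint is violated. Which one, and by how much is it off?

Distance(P, E) = 15.8 — off by 3.20.

D = (0.00, 0.00) ✓; DB at 30.30° ✓; |DB| = 11.90 ✓; ∠DBU = 109.8° ✓; |BU| = 29.70 ✓; ∠BUZ = 132.6° ✓; |UZ| = 8.300 ✓; ∠UZP = 44.20° ✓; |ZP| = 23.90 ✓; ∠ZPE = 82.50° ✓; |PE| = 12.60 ✗.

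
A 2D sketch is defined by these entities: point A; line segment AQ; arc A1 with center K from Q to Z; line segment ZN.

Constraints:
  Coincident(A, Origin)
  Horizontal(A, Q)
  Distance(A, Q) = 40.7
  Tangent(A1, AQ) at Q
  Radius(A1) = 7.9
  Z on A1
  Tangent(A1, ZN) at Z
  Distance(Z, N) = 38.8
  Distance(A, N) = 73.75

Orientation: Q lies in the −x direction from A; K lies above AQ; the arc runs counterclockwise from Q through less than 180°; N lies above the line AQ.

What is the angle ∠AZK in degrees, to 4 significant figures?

117.8°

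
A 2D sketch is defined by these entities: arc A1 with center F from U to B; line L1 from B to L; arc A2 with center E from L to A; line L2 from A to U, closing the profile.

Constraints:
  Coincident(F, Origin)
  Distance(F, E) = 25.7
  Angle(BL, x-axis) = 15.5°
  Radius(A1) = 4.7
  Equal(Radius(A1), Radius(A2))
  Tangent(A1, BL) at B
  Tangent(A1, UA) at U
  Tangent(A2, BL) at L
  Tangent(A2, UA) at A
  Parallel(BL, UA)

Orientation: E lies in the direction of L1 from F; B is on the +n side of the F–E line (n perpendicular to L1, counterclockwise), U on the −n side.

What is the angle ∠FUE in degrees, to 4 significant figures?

79.64°

The slot axis is L1's direction at 15.5°, so u = (cos 15.5°, sin 15.5°) = (0.9636, 0.2672) and n = (−sin 15.5°, cos 15.5°) = (-0.2672, 0.9636). F is at the origin and E lies 25.7 along u from F, so E = 25.7·u = (24.77, 6.868). Tangency of A1 to both parallel lines with radius 4.7 puts B and U at F ± 4.7·n: B = (-1.256, 4.529), U = (1.256, -4.529). Then cos ∠FUE = UF·UE / (|UF||UE|), giving 79.64°.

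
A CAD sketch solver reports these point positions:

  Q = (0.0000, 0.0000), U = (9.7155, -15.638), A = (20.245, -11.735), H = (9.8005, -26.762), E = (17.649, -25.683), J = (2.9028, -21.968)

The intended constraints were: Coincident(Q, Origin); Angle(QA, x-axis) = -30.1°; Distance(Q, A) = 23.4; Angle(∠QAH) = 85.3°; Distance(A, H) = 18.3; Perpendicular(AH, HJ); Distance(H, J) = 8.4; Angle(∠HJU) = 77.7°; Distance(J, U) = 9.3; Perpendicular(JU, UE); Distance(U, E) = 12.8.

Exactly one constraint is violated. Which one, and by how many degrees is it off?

Perpendicular(JU, UE) — off by 4.60°.

Q = (0.00, 0.00) ✓; QA at -30.10° ✓; |QA| = 23.40 ✓; ∠QAH = 85.30° ✓; |AH| = 18.30 ✓; ∠(AH, HJ) = 90.00° ✓; |HJ| = 8.400 ✓; ∠HJU = 77.70° ✓; |JU| = 9.300 ✓; ∠(JU, UE) = 94.60° ✗; |UE| = 12.80 ✓.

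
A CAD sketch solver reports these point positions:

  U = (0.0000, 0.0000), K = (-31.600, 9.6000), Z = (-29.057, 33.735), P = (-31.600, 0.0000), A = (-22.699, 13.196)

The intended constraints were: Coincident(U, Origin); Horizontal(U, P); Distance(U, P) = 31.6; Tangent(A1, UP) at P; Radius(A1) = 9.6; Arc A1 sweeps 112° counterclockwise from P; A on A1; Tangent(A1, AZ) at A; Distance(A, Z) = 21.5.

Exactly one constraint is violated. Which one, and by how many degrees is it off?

Tangent(A1, AZ) at A — off by 4.80°.

U = (0.00, 0.00) ✓; U.y = 0.00, P.y = 0.00 ✓; |UP| = 31.60 ✓; ∠(KP, PU) = 90.00° ✓; |KP| = 9.600 ✓; bearing(K→A) − bearing(K→P) = 112.0° ✓; |KA| = 9.600 ✓; ∠(KA, AZ) = 94.80° ✗; |AZ| = 21.50 ✓.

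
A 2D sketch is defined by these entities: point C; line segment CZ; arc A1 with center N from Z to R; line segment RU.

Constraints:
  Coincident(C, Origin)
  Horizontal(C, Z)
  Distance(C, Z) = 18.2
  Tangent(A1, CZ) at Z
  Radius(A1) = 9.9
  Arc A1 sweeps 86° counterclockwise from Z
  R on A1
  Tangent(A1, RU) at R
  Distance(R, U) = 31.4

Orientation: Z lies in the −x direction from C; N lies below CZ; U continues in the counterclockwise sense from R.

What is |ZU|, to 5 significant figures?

42.291

C is at the origin; C and Z share the same y with |CZ| = 18.2 and Z on the −x side, so Z = (-18.200, 0.0000). A1 meets CZ tangentially, so NZ is at right angles to CZ, so N = Z + (0, -9.9) = (-18.200, -9.9000). On A1, Z sits at bearing 90° from N; an 86° counterclockwise sweep puts R at bearing 176°, so R = N + 9.9·(cos 176°, sin 176°) = (-28.076, -9.2094). Since A1 is tangent to RU there, NR ⟂ RU, so RU runs along (−sin 176°, cos 176°); with |RU| = 31.4, U = (-30.266, -40.533). Then |ZU| = |U − Z| = 42.291.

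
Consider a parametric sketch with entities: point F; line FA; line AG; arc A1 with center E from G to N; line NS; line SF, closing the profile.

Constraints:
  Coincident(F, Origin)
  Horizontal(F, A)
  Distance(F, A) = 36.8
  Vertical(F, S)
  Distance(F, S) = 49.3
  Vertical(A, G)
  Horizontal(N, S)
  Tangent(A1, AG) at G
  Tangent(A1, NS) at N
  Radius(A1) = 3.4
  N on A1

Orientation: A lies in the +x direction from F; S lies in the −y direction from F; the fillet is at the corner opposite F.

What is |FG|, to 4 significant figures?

58.83

The virtual corner opposite F is at (36.80, -49.30). A1 meets AG tangentially, so EG is at right angles to AG and tangency of A1 to NS means the radius EN is perpendicular to NS, with radius 3.4, so the center E sits 3.4 in from both sides at E = (33.40, -45.90). That places the tangent points at G = (36.80, -45.90) on AG and N = (33.40, -49.30) on NS. Then |FG| = |G − F| = 58.83.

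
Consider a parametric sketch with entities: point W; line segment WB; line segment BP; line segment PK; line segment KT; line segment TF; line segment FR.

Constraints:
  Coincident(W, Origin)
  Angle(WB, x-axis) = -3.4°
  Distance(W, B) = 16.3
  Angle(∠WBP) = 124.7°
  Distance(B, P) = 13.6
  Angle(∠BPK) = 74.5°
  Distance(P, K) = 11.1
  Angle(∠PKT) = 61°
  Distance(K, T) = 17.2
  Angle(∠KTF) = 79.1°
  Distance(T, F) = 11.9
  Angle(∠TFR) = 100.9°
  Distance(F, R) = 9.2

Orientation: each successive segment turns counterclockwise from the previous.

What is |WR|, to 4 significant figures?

28.34

∠KTF = 79.1° gives TF at 17.30° from the x-axis; with |TF| = 11.9, F = (27.69, 0.4473). ∠TFR = 100.9° gives FR at 96.40° from the x-axis; with |FR| = 9.2, R = (26.67, 9.590). Then |WR| = |R − W| = 28.34.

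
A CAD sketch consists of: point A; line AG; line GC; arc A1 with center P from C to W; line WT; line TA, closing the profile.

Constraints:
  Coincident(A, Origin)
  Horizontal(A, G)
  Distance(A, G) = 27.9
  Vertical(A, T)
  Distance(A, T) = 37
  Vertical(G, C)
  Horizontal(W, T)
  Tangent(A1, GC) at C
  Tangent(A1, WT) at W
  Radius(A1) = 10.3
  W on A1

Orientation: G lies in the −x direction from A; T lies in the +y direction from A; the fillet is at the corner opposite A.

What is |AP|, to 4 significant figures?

31.98

A is at the origin; A and G share the same y with |AG| = 27.9 and G on the −x side, so G = (-27.90, 0.000). AT is vertical with |AT| = 37.0 and T on the +y side, so T = (0.000, 37.00). The virtual corner opposite A is at (-27.90, 37.00). Since A1 is tangent to GC there, PC ⟂ GC and tangency of A1 to WT means the radius PW is perpendicular to WT, with radius 10.3, so the center P sits 10.3 in from both sides at P = (-17.60, 26.70). Then |AP| = |P − A| = 31.98.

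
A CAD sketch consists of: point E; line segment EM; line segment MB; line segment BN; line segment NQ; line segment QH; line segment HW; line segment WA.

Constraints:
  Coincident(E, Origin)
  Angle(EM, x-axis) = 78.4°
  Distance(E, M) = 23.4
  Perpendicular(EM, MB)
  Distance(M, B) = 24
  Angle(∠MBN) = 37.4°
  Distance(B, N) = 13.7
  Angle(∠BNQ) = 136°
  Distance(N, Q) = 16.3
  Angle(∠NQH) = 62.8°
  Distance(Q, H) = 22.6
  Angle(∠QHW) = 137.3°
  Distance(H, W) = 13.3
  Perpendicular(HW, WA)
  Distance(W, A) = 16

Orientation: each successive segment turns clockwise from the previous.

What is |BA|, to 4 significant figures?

2.168

E is at the origin; EM runs at 78.4° with length 23.4, so M = (4.705, 22.92). The perpendicularity gives MB at right angles to EM, so MB runs at -11.60°; with |MB| = 24.0, B = (28.22, 18.10). ∠MBN = 37.4° gives BN at -154.2° from the x-axis; with |BN| = 13.7, N = (15.88, 12.13). ∠BNQ = 136.0° gives NQ at 161.8° from the x-axis; with |NQ| = 16.3, Q = (0.3961, 17.22). ∠NQH = 62.8° gives QH at 44.60° from the x-axis; with |QH| = 22.6, H = (16.49, 33.09). ∠QHW = 137.3° gives HW at 1.900° from the x-axis; with |HW| = 13.3, W = (29.78, 33.53). HW ⟂ WA, so WA runs at -88.10°; with |WA| = 16.0, A = (30.31, 17.54). Then |BA| = |A − B| = 2.168.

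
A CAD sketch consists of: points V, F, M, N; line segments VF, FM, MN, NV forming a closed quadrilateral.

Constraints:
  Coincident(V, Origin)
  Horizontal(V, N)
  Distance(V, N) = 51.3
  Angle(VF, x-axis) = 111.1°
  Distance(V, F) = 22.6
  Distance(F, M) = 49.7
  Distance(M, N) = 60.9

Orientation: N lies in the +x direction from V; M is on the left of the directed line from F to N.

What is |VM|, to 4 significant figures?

62.25

V is at the origin; V and N share the same y with |VN| = 51.3 and N in +x, so N = (51.3, 0). VF runs at 111.1° with |VF| = 22.6, so F = (-8.136, 21.08). M is determined by |FM| = 49.7 and |MN| = 60.9 together: it lies at the intersection of circle(F, 49.7) and circle(N, 60.9). With |FN| = 63.07, the foot of the radical line on FN is 21.71 from F and the perpendicular offset is √(49.7² − 21.71²) = 44.71. Taking the left-of-FN solution: M = (27.27, 55.96).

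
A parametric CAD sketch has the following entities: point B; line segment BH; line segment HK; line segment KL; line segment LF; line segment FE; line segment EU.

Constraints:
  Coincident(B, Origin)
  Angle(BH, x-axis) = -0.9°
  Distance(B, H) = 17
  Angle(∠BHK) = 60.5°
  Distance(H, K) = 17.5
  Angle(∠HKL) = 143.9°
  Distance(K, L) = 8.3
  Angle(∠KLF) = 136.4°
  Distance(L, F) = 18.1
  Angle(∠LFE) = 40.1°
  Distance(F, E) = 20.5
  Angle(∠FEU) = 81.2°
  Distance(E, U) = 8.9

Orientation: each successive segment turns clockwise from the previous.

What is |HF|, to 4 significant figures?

35.61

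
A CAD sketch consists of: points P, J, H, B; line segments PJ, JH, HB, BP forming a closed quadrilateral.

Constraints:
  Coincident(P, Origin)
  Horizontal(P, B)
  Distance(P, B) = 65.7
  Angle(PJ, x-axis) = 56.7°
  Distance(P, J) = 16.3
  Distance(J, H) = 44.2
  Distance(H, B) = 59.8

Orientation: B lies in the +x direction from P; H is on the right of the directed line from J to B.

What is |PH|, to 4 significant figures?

33.41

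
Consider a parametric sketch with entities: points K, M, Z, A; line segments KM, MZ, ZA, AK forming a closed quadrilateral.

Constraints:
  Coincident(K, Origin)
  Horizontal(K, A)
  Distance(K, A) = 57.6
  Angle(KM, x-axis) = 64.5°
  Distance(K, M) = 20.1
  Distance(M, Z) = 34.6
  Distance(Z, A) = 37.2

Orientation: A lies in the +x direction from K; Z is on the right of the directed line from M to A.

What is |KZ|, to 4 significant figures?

26.52

K is at the origin; KA is horizontal with |KA| = 57.6 and A in +x, so A = (57.6, 0). KM runs at 64.5° with |KM| = 20.1, so M = (8.653, 18.14). Z is determined by |MZ| = 34.6 and |ZA| = 37.2 together: it lies at the intersection of circle(M, 34.6) and circle(A, 37.2). With |MA| = 52.20, the foot of the radical line on MA is 24.31 from M and the perpendicular offset is √(34.6² − 24.31²) = 24.62. Taking the right-of-MA solution: Z = (22.89, -13.39).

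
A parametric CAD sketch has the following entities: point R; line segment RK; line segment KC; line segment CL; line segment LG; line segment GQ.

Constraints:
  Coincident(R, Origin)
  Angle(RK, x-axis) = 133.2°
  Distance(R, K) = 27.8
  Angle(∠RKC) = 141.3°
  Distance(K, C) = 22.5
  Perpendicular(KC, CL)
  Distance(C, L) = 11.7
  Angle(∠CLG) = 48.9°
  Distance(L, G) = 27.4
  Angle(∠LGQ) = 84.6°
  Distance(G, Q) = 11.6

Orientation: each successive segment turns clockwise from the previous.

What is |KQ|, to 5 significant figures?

17.601

R is at the origin; RK runs at 133.2° with length 27.8, so K = (-19.030, 20.265). ∠RKC = 141.3° gives KC at 94.500° from the x-axis; with |KC| = 22.5, C = (-20.796, 42.696). KC ⟂ CL, so CL runs at 4.5000°; with |CL| = 11.7, L = (-9.1318, 43.614). ∠CLG = 48.9° gives LG at -126.60° from the x-axis; with |LG| = 27.4, G = (-25.468, 21.617). ∠LGQ = 84.6° gives GQ at 138.00° from the x-axis; with |GQ| = 11.6, Q = (-34.089, 29.379). Then |KQ| = |Q − K| = 17.601.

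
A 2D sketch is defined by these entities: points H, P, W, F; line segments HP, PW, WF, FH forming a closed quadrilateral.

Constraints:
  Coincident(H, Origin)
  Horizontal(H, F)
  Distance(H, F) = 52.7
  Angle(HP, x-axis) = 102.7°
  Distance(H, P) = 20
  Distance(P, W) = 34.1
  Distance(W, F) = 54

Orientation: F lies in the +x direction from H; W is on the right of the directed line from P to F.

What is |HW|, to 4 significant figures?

14.23

H is at the origin; H and F share the same y with |HF| = 52.7 and F in +x, so F = (52.7, 0). HP runs at 102.7° with |HP| = 20.0, so P = (-4.397, 19.51). W is determined by |PW| = 34.1 and |WF| = 54.0 together: it lies at the intersection of circle(P, 34.1) and circle(F, 54.0). With |PF| = 60.34, the foot of the radical line on PF is 15.64 from P and the perpendicular offset is √(34.1² − 15.64²) = 30.30. Taking the right-of-PF solution: W = (0.6060, -14.22).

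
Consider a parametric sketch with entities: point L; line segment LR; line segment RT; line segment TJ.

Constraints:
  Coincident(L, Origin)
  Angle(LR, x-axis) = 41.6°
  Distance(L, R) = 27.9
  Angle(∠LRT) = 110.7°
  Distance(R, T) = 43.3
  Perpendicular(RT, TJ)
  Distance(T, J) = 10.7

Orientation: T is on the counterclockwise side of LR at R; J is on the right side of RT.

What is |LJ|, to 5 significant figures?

64.656

L is at the origin; LR runs at 41.6° with length 27.9, so R = 27.9·(cos 41.6°, sin 41.6°) = (20.864, 18.524). ∠LRT = 110.7°, so RT runs at 41.6° + (180° − 110.7°) = 110.90° from the x-axis; with |RT| = 43.3, T = R + 43.3·(cos 110.90°, sin 110.90°) = (5.4168, 58.975). The perpendicularity gives TJ at right angles to RT; with |TJ| = 10.7 on the right of RT, J = T + 10.7·(0.93420, 0.35674) = (15.413, 62.792). Then |LJ| = |J − L| = 64.656.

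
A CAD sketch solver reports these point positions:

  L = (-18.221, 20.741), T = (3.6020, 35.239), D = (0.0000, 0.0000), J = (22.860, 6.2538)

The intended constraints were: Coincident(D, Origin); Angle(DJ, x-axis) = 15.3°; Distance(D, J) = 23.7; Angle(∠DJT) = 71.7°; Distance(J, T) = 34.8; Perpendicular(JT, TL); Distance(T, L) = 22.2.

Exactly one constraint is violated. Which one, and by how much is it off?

Distance(T, L) = 22.2 — off by 4.00.

D = (0.00, 0.00) ✓; DJ at 15.30° ✓; |DJ| = 23.70 ✓; ∠DJT = 71.70° ✓; |JT| = 34.80 ✓; ∠(JT, TL) = 90.00° ✓; |TL| = 26.20 ✗.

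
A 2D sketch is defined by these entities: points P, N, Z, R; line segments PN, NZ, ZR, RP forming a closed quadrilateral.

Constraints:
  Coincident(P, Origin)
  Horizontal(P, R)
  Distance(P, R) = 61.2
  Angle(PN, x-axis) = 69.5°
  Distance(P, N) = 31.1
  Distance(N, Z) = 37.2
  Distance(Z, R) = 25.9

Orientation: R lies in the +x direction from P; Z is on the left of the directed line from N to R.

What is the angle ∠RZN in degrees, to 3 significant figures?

133°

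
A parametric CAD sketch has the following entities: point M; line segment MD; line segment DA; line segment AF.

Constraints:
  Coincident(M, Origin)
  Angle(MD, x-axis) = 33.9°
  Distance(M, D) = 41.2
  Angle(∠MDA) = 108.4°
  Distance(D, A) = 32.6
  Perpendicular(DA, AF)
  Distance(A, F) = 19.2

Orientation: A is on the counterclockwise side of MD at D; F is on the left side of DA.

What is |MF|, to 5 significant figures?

49.755

∠MDA = 108.4°, so DA runs at 33.9° + (180° − 108.4°) = 105.50° from the x-axis; with |DA| = 32.6, A = D + 32.6·(cos 105.50°, sin 105.50°) = (25.485, 54.393). DA is perpendicular to AF; with |AF| = 19.2 on the left of DA, F = A + 19.2·(-0.96363, -0.26724) = (6.9828, 49.262). Then |MF| = |F − M| = 49.755.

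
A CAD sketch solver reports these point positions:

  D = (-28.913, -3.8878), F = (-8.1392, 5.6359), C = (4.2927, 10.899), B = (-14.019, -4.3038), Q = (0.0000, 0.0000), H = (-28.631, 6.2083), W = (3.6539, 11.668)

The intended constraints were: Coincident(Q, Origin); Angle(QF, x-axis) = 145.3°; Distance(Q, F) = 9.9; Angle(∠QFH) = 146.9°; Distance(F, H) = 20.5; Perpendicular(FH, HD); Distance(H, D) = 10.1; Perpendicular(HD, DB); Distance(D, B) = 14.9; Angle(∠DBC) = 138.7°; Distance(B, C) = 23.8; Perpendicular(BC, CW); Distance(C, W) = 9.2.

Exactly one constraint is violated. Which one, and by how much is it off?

Distance(C, W) = 9.2 — off by 8.20.

Q = (0.00, 0.00) ✓; QF at 145.3° ✓; |QF| = 9.900 ✓; ∠QFH = 146.9° ✓; |FH| = 20.50 ✓; ∠(FH, HD) = 90.00° ✓; |HD| = 10.10 ✓; ∠(HD, DB) = 90.00° ✓; |DB| = 14.90 ✓; ∠DBC = 138.7° ✓; |BC| = 23.80 ✓; ∠(BC, CW) = 90.02° ✓; |CW| = 0.9997 ✗.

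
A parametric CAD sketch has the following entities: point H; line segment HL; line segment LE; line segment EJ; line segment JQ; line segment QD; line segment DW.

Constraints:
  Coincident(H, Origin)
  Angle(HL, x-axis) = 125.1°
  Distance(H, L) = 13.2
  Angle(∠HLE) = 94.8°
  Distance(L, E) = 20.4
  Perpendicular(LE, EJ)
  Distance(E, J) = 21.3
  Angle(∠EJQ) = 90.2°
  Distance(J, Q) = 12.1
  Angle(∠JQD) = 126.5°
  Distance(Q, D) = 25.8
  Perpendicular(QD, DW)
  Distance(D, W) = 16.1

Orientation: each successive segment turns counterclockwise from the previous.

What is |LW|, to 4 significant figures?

10.67

∠JQD = 126.5° gives QD at 83.60° from the x-axis; with |QD| = 25.8, D = (-1.113, 13.82). QD ⟂ DW, so DW runs at 173.6°; with |DW| = 16.1, W = (-17.11, 15.62). Then |LW| = |W − L| = 10.67.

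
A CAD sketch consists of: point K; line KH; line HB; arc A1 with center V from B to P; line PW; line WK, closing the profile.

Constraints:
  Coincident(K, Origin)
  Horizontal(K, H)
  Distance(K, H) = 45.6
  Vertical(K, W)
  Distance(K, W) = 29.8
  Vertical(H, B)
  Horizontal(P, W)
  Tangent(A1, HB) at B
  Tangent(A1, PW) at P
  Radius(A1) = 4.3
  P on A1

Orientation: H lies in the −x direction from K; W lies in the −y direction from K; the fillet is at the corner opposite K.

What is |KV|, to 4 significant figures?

48.54

KW is vertical with |KW| = 29.8 and W on the −y side, so W = (0.000, -29.80). The virtual corner opposite K is at (-45.60, -29.80). A1 meets HB tangentially, so VB is at right angles to HB and tangency of A1 to PW means the radius VP is perpendicular to PW, with radius 4.3, so the center V sits 4.3 in from both sides at V = (-41.30, -25.50). Then |KV| = |V − K| = 48.54.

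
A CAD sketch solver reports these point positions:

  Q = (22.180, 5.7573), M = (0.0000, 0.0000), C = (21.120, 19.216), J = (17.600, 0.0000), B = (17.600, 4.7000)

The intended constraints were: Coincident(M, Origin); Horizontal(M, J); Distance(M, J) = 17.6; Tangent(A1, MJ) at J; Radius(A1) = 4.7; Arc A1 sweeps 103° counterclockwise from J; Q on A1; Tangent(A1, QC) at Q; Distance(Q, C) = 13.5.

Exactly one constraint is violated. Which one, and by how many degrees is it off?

Tangent(A1, QC) at Q — off by 8.50°.

M = (0.00, 0.00) ✓; M.y = 0.00, J.y = 0.00 ✓; |MJ| = 17.60 ✓; ∠(BJ, JM) = 90.00° ✓; |BJ| = 4.700 ✓; bearing(B→Q) − bearing(B→J) = 103.0° ✓; |BQ| = 4.700 ✓; ∠(BQ, QC) = 98.50° ✗; |QC| = 13.50 ✓.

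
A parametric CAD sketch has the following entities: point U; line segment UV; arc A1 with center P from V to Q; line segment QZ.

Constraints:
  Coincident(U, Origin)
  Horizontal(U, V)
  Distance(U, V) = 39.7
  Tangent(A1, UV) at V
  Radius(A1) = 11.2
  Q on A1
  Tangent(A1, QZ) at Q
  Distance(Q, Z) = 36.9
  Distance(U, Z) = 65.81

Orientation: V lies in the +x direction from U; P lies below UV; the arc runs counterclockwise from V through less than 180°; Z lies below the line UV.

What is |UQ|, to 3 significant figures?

33.1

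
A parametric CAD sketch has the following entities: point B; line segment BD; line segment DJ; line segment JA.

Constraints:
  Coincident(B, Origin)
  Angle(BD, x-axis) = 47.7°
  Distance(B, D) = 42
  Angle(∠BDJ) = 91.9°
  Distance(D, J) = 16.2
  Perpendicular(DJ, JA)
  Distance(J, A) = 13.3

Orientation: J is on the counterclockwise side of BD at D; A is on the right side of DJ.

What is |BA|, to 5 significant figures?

58.009

B is at the origin; BD runs at 47.7° with length 42.0, so D = 42.0·(cos 47.7°, sin 47.7°) = (28.267, 31.065). ∠BDJ = 91.9°, so DJ runs at 47.7° + (180° − 91.9°) = 135.80° from the x-axis; with |DJ| = 16.2, J = D + 16.2·(cos 135.80°, sin 135.80°) = (16.653, 42.359). DJ ⟂ JA; with |JA| = 13.3 on the right of DJ, A = J + 13.3·(0.69717, 0.71691) = (25.925, 51.893). Then |BA| = |A − B| = 58.009.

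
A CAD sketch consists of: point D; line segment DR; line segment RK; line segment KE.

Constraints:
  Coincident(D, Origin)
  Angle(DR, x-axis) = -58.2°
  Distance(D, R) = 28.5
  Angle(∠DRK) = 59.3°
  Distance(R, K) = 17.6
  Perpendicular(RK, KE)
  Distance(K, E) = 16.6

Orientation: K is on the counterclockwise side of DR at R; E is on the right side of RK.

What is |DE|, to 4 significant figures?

41.22

D is at the origin; DR runs at -58.2° with length 28.5, so R = 28.5·(cos -58.2°, sin -58.2°) = (15.02, -24.22). ∠DRK = 59.3°, so RK runs at -58.2° + (180° − 59.3°) = 62.50° from the x-axis; with |RK| = 17.6, K = R + 17.6·(cos 62.50°, sin 62.50°) = (23.15, -8.611). The perpendicularity gives KE at right angles to RK; with |KE| = 16.6 on the right of RK, E = K + 16.6·(0.8870, -0.4617) = (37.87, -16.28). Then |DE| = |E − D| = 41.22.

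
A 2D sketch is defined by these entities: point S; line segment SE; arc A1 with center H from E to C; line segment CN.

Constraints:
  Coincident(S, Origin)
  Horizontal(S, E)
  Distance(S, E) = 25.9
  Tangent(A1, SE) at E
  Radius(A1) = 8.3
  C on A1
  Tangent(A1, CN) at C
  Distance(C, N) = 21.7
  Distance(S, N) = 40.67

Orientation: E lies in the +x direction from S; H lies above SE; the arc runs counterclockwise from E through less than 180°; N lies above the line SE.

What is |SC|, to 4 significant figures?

35.48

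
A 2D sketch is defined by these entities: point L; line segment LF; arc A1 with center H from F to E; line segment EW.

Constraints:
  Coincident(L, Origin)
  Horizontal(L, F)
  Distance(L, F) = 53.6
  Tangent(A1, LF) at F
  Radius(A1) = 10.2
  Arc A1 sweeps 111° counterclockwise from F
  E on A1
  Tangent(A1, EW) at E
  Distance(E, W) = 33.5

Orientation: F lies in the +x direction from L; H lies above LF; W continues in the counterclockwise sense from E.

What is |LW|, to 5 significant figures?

68.189

L is at the origin; L and F share the same y with |LF| = 53.6 and F on the +x side, so F = (53.600, 0.0000). Since A1 is tangent to LF there, HF ⟂ LF, so H = F + (0, 10.2) = (53.600, 10.200). On A1, F sits at bearing -90° from H; a 111° counterclockwise sweep puts E at bearing 21°, so E = H + 10.2·(cos 21°, sin 21°) = (63.123, 13.855). The tangent condition forces HE to be normal to EW, so EW runs along (−sin 21°, cos 21°); with |EW| = 33.5, W = (51.117, 45.130). Then |LW| = |W − L| = 68.189.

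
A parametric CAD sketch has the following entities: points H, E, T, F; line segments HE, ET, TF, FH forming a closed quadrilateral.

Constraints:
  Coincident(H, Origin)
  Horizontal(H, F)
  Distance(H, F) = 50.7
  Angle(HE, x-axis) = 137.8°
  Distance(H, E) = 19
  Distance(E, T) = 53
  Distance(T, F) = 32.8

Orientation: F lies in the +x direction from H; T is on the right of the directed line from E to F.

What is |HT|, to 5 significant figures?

34.011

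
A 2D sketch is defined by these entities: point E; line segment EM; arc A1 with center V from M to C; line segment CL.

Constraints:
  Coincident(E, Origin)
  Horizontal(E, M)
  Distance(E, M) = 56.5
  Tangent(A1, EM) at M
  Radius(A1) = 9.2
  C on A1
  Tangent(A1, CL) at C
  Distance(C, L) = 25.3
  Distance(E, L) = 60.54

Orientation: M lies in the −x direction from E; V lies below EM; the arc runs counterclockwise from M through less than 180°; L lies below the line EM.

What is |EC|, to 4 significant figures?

65.62

Checks: E = (0.00, 0.00) ✓; |VC| = 9.200 ✓; ∠(VC, CL) = 90.00° ✓; |CL| = 25.30 ✓; |EL| = 60.54 ✓.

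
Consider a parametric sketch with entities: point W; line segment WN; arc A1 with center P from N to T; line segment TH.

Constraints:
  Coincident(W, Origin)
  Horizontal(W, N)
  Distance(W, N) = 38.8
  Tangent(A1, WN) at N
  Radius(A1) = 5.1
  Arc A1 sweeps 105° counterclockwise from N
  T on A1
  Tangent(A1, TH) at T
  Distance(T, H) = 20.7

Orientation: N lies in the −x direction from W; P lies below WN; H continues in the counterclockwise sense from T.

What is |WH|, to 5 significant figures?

46.582

W is at the origin; WN is horizontal with |WN| = 38.8 and N on the −x side, so N = (-38.800, 0.0000). The tangent condition forces PN to be normal to WN, so P = N + (0, -5.1) = (-38.800, -5.1000). On A1, N sits at bearing 90° from P; a 105° counterclockwise sweep puts T at bearing 195°, so T = P + 5.1·(cos 195°, sin 195°) = (-43.726, -6.4200). Since A1 is tangent to TH there, PT ⟂ TH, so TH runs along (−sin 195°, cos 195°); with |TH| = 20.7, H = (-38.369, -26.415). Then |WH| = |H − W| = 46.582.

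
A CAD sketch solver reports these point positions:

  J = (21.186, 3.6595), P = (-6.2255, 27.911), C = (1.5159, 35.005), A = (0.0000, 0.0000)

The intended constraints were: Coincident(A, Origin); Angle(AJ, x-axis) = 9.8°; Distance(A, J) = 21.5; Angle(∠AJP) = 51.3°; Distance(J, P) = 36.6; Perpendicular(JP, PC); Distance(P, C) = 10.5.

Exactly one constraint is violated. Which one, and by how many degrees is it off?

Perpendicular(JP, PC) — off by 6.00°.

A = (0.00, 0.00) ✓; AJ at 9.800° ✓; |AJ| = 21.50 ✓; ∠AJP = 51.30° ✓; |JP| = 36.60 ✓; ∠(JP, PC) = 96.00° ✗; |PC| = 10.50 ✓.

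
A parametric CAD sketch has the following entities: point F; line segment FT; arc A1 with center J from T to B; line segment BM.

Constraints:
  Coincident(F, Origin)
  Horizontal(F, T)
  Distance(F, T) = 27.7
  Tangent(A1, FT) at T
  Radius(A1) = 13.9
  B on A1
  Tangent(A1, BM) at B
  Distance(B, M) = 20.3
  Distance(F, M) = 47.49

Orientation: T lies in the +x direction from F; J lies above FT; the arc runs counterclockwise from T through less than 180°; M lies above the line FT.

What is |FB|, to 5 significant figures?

44.809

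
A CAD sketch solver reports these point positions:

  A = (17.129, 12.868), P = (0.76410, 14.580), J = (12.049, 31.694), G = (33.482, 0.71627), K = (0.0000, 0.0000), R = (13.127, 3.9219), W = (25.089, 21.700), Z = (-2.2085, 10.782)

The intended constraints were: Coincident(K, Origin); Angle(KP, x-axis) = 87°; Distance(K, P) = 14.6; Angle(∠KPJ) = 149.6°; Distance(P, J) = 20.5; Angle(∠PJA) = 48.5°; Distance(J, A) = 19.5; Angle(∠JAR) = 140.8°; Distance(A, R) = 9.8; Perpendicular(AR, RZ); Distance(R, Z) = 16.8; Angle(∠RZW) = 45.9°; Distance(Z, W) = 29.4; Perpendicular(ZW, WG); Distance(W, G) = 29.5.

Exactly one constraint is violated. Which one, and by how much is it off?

Distance(W, G) = 29.5 — off by 6.90.

K = (0.00, 0.00) ✓; KP at 87.00° ✓; |KP| = 14.60 ✓; ∠KPJ = 149.6° ✓; |PJ| = 20.50 ✓; ∠PJA = 48.50° ✓; |JA| = 19.50 ✓; ∠JAR = 140.8° ✓; |AR| = 9.800 ✓; ∠(AR, RZ) = 90.00° ✓; |RZ| = 16.80 ✓; ∠RZW = 45.90° ✓; |ZW| = 29.40 ✓; ∠(ZW, WG) = 90.00° ✓; |WG| = 22.60 ✗.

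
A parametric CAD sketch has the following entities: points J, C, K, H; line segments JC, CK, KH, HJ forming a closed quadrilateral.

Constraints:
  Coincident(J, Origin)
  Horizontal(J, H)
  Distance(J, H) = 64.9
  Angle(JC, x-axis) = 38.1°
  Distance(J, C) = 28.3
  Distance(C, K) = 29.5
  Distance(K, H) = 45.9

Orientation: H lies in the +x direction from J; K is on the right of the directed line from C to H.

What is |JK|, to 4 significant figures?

23.83

J is at the origin; J and H share the same y with |JH| = 64.9 and H in +x, so H = (64.9, 0). JC runs at 38.1° with |JC| = 28.3, so C = (22.27, 17.46). K is determined by |CK| = 29.5 and |KH| = 45.9 together: it lies at the intersection of circle(C, 29.5) and circle(H, 45.9). With |CH| = 46.07, the foot of the radical line on CH is 9.613 from C and the perpendicular offset is √(29.5² − 9.613²) = 27.89. Taking the right-of-CH solution: K = (20.59, -11.99).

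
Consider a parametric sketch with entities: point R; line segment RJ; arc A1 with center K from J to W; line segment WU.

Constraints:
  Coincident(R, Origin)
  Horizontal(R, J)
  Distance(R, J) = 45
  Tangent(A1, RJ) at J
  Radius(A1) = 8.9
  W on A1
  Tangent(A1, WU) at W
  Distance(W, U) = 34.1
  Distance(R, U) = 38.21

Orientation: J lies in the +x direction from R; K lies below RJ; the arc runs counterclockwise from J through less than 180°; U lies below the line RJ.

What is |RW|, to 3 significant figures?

37.7

R is at the origin; RJ is horizontal with |RJ| = 45.0 and J on the +x side, so J = (45.0, 0.00). The tangent condition forces KJ to be normal to RJ, so K = J + (0, -8.9) = (45.0, -8.90). Since KW ⟂ WU (tangency), |KU| = √(8.9² + 34.1²) = 35.2 regardless of where W sits on A1. So U lies on both circle(R, 38.21) and circle(K, 35.2); the below-RJ intersection is U = (19.3, -33.0). W is the foot of the tangent from U: W = (37.5, -4.15).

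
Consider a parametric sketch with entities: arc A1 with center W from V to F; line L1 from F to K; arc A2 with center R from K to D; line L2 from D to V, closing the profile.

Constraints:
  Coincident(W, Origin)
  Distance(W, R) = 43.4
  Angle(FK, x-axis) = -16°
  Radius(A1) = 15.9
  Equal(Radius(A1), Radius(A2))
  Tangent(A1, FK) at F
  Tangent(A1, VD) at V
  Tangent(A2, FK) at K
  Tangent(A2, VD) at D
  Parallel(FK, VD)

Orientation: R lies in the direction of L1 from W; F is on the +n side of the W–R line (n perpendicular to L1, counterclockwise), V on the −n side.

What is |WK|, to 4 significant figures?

46.22

Tangency of A1 to both parallel lines with radius 15.9 puts F and V at W ± 15.9·n: F = (4.383, 15.28), V = (-4.383, -15.28). Equal radii place K and D the same way about R: K = R + 15.9·n = (46.10, 3.321), D = R − 15.9·n = (37.34, -27.25). Then |WK| = |K − W| = 46.22.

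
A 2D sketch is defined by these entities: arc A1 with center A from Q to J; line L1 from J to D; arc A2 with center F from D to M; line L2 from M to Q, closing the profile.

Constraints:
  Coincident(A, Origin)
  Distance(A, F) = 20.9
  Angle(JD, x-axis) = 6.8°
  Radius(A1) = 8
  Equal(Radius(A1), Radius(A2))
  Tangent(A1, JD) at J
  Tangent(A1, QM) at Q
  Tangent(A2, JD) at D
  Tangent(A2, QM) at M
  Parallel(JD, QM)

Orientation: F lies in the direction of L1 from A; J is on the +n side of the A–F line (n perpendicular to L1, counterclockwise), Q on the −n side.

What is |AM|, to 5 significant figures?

22.379

The slot axis is L1's direction at 6.8°, so u = (cos 6.8°, sin 6.8°) = (0.99297, 0.11840) and n = (−sin 6.8°, cos 6.8°) = (-0.11840, 0.99297). A is at the origin and F lies 20.9 along u from A, so F = 20.9·u = (20.753, 2.4746). Tangency of A1 to both parallel lines with radius 8.0 puts J and Q at A ± 8.0·n: J = (-0.94723, 7.9437), Q = (0.94723, -7.9437). Equal radii place D and M the same way about F: D = F + 8.0·n = (19.806, 10.418), M = F − 8.0·n = (21.700, -5.4691). Then |AM| = |M − A| = 22.379.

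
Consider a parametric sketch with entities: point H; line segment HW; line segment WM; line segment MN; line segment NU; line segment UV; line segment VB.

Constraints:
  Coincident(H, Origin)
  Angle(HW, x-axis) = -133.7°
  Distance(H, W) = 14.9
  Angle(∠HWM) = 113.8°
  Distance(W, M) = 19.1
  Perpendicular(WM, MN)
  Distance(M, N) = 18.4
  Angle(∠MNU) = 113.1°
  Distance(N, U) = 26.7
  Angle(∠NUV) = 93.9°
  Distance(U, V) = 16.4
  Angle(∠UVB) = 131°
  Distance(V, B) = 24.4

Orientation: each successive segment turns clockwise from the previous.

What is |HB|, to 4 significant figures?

22.11

H is at the origin; HW runs at -133.7° with length 14.9, so W = (-10.29, -10.77). ∠HWM = 113.8° gives WM at 160.1° from the x-axis; with |WM| = 19.1, M = (-28.25, -4.271). WM is perpendicular to MN, so MN runs at 70.10°; with |MN| = 18.4, N = (-21.99, 13.03). ∠MNU = 113.1° gives NU at 3.200° from the x-axis; with |NU| = 26.7, U = (4.668, 14.52). ∠NUV = 93.9° gives UV at -82.90° from the x-axis; with |UV| = 16.4, V = (6.695, -1.753). ∠UVB = 131.0° gives VB at -131.9° from the x-axis; with |VB| = 24.4, B = (-9.600, -19.91). Then |HB| = |B − H| = 22.11.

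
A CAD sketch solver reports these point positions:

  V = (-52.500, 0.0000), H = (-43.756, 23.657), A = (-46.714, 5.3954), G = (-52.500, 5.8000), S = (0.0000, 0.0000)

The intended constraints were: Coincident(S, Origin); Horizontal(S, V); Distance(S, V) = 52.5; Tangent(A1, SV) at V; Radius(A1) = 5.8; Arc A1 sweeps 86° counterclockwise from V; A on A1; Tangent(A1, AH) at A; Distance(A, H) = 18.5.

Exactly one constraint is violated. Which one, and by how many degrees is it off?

Tangent(A1, AH) at A — off by 5.20°.

S = (0.00, 0.00) ✓; S.y = 0.00, V.y = 0.00 ✓; |SV| = 52.50 ✓; ∠(GV, VS) = 90.00° ✓; |GV| = 5.800 ✓; bearing(G→A) − bearing(G→V) = 86.00° ✓; |GA| = 5.800 ✓; ∠(GA, AH) = 95.20° ✗; |AH| = 18.50 ✓.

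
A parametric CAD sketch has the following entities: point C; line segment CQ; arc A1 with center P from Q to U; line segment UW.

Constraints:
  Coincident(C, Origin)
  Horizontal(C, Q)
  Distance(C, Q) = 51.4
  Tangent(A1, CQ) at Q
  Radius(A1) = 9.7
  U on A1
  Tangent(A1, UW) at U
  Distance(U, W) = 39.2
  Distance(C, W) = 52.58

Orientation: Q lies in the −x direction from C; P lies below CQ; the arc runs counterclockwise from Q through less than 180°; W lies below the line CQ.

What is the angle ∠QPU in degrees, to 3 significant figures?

137°

Checks: |PU| = 9.700 ✓; ∠(PU, UW) = 90.00° ✓; |UW| = 39.20 ✓; |CW| = 52.58 ✓.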